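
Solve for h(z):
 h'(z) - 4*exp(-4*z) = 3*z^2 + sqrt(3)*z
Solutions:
 h(z) = C1 + z^3 + sqrt(3)*z^2/2 - exp(-4*z)


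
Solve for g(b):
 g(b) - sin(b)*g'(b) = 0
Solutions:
 g(b) = C1*sqrt(cos(b) - 1)/sqrt(cos(b) + 1)


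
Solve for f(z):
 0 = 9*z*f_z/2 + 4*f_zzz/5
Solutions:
 f(z) = C1 + Integral(C2*airyai(-45^(1/3)*z/2) + C3*airybi(-45^(1/3)*z/2), z)


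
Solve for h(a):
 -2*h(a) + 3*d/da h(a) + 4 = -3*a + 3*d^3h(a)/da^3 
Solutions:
 h(a) = C1*exp(3^(1/3)*a*(3^(1/3)/(sqrt(6) + 3)^(1/3) + (sqrt(6) + 3)^(1/3))/6)*sin(3^(1/6)*a*(-3^(2/3)*(sqrt(6) + 3)^(1/3) + 3/(sqrt(6) + 3)^(1/3))/6) + C2*exp(3^(1/3)*a*(3^(1/3)/(sqrt(6) + 3)^(1/3) + (sqrt(6) + 3)^(1/3))/6)*cos(3^(1/6)*a*(-3^(2/3)*(sqrt(6) + 3)^(1/3) + 3/(sqrt(6) + 3)^(1/3))/6) + C3*exp(-3^(1/3)*a*(3^(1/3)/(sqrt(6) + 3)^(1/3) + (sqrt(6) + 3)^(1/3))/3) + 3*a/2 + 17/4


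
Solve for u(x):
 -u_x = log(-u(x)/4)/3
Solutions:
 3*Integral(1/(log(-_y) - 2*log(2)), (_y, u(x))) = C1 - x


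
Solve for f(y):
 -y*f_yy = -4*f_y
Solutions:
 f(y) = C1 + C2*y^5


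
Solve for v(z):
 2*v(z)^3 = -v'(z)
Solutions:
 v(z) = -sqrt(2)*sqrt(-1/(C1 - 2*z))/2
 v(z) = sqrt(2)*sqrt(-1/(C1 - 2*z))/2


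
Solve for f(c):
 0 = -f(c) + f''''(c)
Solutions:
 f(c) = C1*exp(-c) + C2*exp(c) + C3*sin(c) + C4*cos(c)


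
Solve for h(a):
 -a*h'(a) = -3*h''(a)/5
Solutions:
 h(a) = C1 + C2*erfi(sqrt(30)*a/6)


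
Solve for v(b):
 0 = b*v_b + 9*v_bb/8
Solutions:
 v(b) = C1 + C2*erf(2*b/3)


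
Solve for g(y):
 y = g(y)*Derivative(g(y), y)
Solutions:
 g(y) = -sqrt(C1 + y^2)
 g(y) = sqrt(C1 + y^2)


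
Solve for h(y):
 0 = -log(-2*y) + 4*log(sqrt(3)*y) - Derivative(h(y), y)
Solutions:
 h(y) = C1 + 3*y*log(y) + y*(-3 - log(2) + 2*log(3) - I*pi)


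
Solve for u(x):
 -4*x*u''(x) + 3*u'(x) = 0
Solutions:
 u(x) = C1 + C2*x^(7/4)


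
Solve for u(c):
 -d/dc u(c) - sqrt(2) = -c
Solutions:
 u(c) = C1 + c^2/2 - sqrt(2)*c


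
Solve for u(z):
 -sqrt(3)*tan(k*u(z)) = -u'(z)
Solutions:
 u(z) = Piecewise((-asin(exp(C1*k + sqrt(3)*k*z))/k + pi/k, Ne(k, 0)), (nan, True))
 u(z) = Piecewise((asin(exp(C1*k + sqrt(3)*k*z))/k, Ne(k, 0)), (nan, True))


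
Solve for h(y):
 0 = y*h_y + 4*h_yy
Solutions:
 h(y) = C1 + C2*erf(sqrt(2)*y/4)


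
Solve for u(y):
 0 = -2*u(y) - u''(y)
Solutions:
 u(y) = C1*sin(sqrt(2)*y) + C2*cos(sqrt(2)*y)


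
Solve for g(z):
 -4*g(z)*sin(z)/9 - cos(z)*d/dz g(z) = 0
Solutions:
 g(z) = C1*cos(z)^(4/9)


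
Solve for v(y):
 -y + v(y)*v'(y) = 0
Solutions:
 v(y) = -sqrt(C1 + y^2)
 v(y) = sqrt(C1 + y^2)


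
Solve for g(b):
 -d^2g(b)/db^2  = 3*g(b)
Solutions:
 g(b) = C1*sin(sqrt(3)*b) + C2*cos(sqrt(3)*b)


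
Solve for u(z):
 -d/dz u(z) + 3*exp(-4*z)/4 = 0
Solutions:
 u(z) = C1 - 3*exp(-4*z)/16


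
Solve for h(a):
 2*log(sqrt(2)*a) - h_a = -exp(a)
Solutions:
 h(a) = C1 + 2*a*log(a) + a*(-2 + log(2)) + exp(a)


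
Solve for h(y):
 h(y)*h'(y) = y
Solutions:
 h(y) = -sqrt(C1 + y^2)
 h(y) = sqrt(C1 + y^2)


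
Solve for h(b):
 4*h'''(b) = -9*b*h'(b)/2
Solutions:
 h(b) = C1 + Integral(C2*airyai(-3^(2/3)*b/2) + C3*airybi(-3^(2/3)*b/2), b)


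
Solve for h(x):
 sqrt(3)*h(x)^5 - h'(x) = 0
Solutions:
 h(x) = -(-1/(C1 + 4*sqrt(3)*x))^(1/4)
 h(x) = (-1/(C1 + 4*sqrt(3)*x))^(1/4)
 h(x) = -I*(-1/(C1 + 4*sqrt(3)*x))^(1/4)
 h(x) = I*(-1/(C1 + 4*sqrt(3)*x))^(1/4)


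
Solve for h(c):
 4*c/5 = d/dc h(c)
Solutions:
 h(c) = C1 + 2*c^2/5


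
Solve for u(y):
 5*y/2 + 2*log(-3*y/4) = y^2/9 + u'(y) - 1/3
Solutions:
 u(y) = C1 - y^3/27 + 5*y^2/4 + 2*y*log(-y) + y*(-4*log(2) - 5/3 + 2*log(3))


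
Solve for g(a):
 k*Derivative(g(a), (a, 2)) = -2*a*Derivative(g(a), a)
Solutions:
 g(a) = C1 + C2*sqrt(k)*erf(a*sqrt(1/k))


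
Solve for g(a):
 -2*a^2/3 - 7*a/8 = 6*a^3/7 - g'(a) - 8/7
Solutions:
 g(a) = C1 + 3*a^4/14 + 2*a^3/9 + 7*a^2/16 - 8*a/7


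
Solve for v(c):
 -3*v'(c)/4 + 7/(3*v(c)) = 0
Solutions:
 v(c) = -sqrt(C1 + 56*c)/3
 v(c) = sqrt(C1 + 56*c)/3


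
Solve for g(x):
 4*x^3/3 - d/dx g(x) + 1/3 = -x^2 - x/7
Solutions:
 g(x) = C1 + x^4/3 + x^3/3 + x^2/14 + x/3


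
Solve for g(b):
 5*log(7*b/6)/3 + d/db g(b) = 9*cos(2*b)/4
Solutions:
 g(b) = C1 - 5*b*log(b)/3 - 5*b*log(7)/3 + 5*b/3 + 5*b*log(6)/3 + 9*sin(2*b)/8


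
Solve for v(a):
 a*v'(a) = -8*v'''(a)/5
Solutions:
 v(a) = C1 + Integral(C2*airyai(-5^(1/3)*a/2) + C3*airybi(-5^(1/3)*a/2), a)


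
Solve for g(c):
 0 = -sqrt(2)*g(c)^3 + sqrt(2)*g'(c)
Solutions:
 g(c) = -sqrt(2)*sqrt(-1/(C1 + c))/2
 g(c) = sqrt(2)*sqrt(-1/(C1 + c))/2


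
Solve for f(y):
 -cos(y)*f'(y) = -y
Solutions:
 f(y) = C1 + Integral(y/cos(y), y)


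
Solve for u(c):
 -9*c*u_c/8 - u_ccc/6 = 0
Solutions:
 u(c) = C1 + Integral(C2*airyai(-3*2^(1/3)*c/2) + C3*airybi(-3*2^(1/3)*c/2), c)


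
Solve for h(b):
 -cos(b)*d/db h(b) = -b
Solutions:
 h(b) = C1 + Integral(b/cos(b), b)


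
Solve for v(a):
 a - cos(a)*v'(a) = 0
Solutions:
 v(a) = C1 + Integral(a/cos(a), a)


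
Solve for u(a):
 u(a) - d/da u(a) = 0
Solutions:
 u(a) = C1*exp(a)


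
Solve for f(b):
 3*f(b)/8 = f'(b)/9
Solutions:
 f(b) = C1*exp(27*b/8)


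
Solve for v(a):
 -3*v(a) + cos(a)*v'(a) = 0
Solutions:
 v(a) = C1*(sin(a) + 1)^(3/2)/(sin(a) - 1)^(3/2)


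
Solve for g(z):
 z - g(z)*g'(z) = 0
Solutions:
 g(z) = -sqrt(C1 + z^2)
 g(z) = sqrt(C1 + z^2)


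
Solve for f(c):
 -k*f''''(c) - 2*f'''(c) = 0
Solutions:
 f(c) = C1 + C2*c + C3*c^2 + C4*exp(-2*c/k)


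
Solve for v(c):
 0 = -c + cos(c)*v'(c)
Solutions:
 v(c) = C1 + Integral(c/cos(c), c)


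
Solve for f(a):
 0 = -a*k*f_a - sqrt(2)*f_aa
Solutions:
 f(a) = Piecewise((-2^(3/4)*sqrt(pi)*C1*erf(2^(1/4)*a*sqrt(k)/2)/(2*sqrt(k)) - C2, (k > 0) | (k < 0)), (-C1*a - C2, True))


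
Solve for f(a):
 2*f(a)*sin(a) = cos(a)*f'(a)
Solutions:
 f(a) = C1/cos(a)^2


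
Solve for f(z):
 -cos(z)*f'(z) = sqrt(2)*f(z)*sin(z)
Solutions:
 f(z) = C1*cos(z)^(sqrt(2))


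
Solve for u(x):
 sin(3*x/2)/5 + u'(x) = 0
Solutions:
 u(x) = C1 + 2*cos(3*x/2)/15


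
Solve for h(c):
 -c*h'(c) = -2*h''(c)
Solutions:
 h(c) = C1 + C2*erfi(c/2)


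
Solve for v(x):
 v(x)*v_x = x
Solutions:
 v(x) = -sqrt(C1 + x^2)
 v(x) = sqrt(C1 + x^2)


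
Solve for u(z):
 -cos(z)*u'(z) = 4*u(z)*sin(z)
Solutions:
 u(z) = C1*cos(z)^4


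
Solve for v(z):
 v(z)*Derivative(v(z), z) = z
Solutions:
 v(z) = -sqrt(C1 + z^2)
 v(z) = sqrt(C1 + z^2)


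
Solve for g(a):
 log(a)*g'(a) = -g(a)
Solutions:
 g(a) = C1*exp(-li(a))


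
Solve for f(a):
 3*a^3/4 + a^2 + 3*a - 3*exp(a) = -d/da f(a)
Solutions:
 f(a) = C1 - 3*a^4/16 - a^3/3 - 3*a^2/2 + 3*exp(a)


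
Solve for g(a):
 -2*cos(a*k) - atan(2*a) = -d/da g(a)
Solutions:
 g(a) = C1 + a*atan(2*a) + 2*Piecewise((sin(a*k)/k, Ne(k, 0)), (a, True)) - log(4*a^2 + 1)/4


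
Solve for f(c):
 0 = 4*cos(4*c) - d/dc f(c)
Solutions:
 f(c) = C1 + sin(4*c)


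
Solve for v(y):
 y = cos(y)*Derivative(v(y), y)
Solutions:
 v(y) = C1 + Integral(y/cos(y), y)


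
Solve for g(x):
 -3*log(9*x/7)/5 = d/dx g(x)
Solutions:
 g(x) = C1 - 3*x*log(x)/5 - 6*x*log(3)/5 + 3*x/5 + 3*x*log(7)/5


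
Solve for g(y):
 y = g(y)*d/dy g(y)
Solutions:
 g(y) = -sqrt(C1 + y^2)
 g(y) = sqrt(C1 + y^2)


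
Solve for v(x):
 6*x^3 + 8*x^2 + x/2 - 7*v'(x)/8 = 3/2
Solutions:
 v(x) = C1 + 12*x^4/7 + 64*x^3/21 + 2*x^2/7 - 12*x/7


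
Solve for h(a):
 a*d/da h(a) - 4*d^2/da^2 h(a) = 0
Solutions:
 h(a) = C1 + C2*erfi(sqrt(2)*a/4)


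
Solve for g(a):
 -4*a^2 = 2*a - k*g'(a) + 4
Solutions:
 g(a) = C1 + 4*a^3/(3*k) + a^2/k + 4*a/k


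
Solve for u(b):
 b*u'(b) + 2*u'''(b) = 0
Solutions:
 u(b) = C1 + Integral(C2*airyai(-2^(2/3)*b/2) + C3*airybi(-2^(2/3)*b/2), b)


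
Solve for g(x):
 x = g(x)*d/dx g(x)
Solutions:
 g(x) = -sqrt(C1 + x^2)
 g(x) = sqrt(C1 + x^2)


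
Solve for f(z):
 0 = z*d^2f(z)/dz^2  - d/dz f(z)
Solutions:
 f(z) = C1 + C2*z^2


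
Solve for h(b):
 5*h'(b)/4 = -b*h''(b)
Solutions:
 h(b) = C1 + C2/b^(1/4)


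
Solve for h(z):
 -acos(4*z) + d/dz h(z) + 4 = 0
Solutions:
 h(z) = C1 + z*acos(4*z) - 4*z - sqrt(1 - 16*z^2)/4


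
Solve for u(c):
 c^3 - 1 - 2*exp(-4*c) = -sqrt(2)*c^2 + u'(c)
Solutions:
 u(c) = C1 + c^4/4 + sqrt(2)*c^3/3 - c + exp(-4*c)/2


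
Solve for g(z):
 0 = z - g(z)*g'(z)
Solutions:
 g(z) = -sqrt(C1 + z^2)
 g(z) = sqrt(C1 + z^2)


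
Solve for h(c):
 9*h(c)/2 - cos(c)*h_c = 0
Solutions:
 h(c) = C1*(sin(c) + 1)^(1/4)*(sin(c)^2 + 2*sin(c) + 1)/((sin(c) - 1)^(1/4)*(sin(c)^2 - 2*sin(c) + 1))


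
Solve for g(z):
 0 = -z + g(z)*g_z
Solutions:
 g(z) = -sqrt(C1 + z^2)
 g(z) = sqrt(C1 + z^2)


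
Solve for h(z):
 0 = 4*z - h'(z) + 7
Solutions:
 h(z) = C1 + 2*z^2 + 7*z


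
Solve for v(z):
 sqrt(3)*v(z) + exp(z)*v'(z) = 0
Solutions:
 v(z) = C1*exp(sqrt(3)*exp(-z))


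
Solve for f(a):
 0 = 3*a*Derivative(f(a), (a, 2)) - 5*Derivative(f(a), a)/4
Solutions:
 f(a) = C1 + C2*a^(17/12)


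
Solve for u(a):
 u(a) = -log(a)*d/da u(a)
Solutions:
 u(a) = C1*exp(-li(a))


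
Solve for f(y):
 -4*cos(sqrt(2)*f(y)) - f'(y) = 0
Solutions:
 f(y) = sqrt(2)*(pi - asin((exp(2*sqrt(2)*C1) + exp(8*sqrt(2)*y))/(exp(2*sqrt(2)*C1) - exp(8*sqrt(2)*y))))/2
 f(y) = sqrt(2)*asin((exp(2*sqrt(2)*C1) + exp(8*sqrt(2)*y))/(exp(2*sqrt(2)*C1) - exp(8*sqrt(2)*y)))/2


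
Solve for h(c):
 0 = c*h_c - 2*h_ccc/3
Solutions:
 h(c) = C1 + Integral(C2*airyai(2^(2/3)*3^(1/3)*c/2) + C3*airybi(2^(2/3)*3^(1/3)*c/2), c)


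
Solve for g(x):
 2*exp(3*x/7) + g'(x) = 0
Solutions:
 g(x) = C1 - 14*exp(3*x/7)/3


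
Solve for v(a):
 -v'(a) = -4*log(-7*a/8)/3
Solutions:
 v(a) = C1 + 4*a*log(-a)/3 + a*(-4*log(2) - 4/3 + 4*log(7)/3)


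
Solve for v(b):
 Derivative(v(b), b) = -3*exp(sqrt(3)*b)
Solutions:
 v(b) = C1 - sqrt(3)*exp(sqrt(3)*b)


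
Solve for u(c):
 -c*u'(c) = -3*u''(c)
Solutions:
 u(c) = C1 + C2*erfi(sqrt(6)*c/6)


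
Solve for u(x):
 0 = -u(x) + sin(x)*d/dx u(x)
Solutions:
 u(x) = C1*sqrt(cos(x) - 1)/sqrt(cos(x) + 1)


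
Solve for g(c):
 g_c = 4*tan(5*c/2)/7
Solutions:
 g(c) = C1 - 8*log(cos(5*c/2))/35


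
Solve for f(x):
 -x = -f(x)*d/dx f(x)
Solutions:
 f(x) = -sqrt(C1 + x^2)
 f(x) = sqrt(C1 + x^2)


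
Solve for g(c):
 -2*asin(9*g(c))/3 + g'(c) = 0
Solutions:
 Integral(1/asin(9*_y), (_y, g(c))) = C1 + 2*c/3


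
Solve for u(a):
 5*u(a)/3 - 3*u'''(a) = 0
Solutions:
 u(a) = C3*exp(15^(1/3)*a/3) + (C1*sin(3^(5/6)*5^(1/3)*a/6) + C2*cos(3^(5/6)*5^(1/3)*a/6))*exp(-15^(1/3)*a/6)


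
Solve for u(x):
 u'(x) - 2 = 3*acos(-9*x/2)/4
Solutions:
 u(x) = C1 + 3*x*acos(-9*x/2)/4 + 2*x + sqrt(4 - 81*x^2)/12


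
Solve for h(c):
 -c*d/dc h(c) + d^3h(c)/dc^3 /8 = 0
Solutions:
 h(c) = C1 + Integral(C2*airyai(2*c) + C3*airybi(2*c), c)


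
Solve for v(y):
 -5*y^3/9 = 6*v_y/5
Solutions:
 v(y) = C1 - 25*y^4/216


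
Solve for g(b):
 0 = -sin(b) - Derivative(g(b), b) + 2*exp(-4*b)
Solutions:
 g(b) = C1 + cos(b) - exp(-4*b)/2


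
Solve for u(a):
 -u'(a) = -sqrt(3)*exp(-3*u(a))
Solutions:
 u(a) = log(C1 + 3*sqrt(3)*a)/3
 u(a) = log((-3^(1/3) - 3^(5/6)*I)*(C1 + sqrt(3)*a)^(1/3)/2)
 u(a) = log((-3^(1/3) + 3^(5/6)*I)*(C1 + sqrt(3)*a)^(1/3)/2)


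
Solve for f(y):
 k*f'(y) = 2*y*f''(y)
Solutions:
 f(y) = C1 + y^(re(k)/2 + 1)*(C2*sin(log(y)*Abs(im(k))/2) + C3*cos(log(y)*im(k)/2))


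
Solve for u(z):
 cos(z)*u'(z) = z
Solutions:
 u(z) = C1 + Integral(z/cos(z), z)


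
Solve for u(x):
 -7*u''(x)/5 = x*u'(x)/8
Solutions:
 u(x) = C1 + C2*erf(sqrt(35)*x/28)


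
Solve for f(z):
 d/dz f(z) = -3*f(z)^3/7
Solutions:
 f(z) = -sqrt(14)*sqrt(-1/(C1 - 3*z))/2
 f(z) = sqrt(14)*sqrt(-1/(C1 - 3*z))/2


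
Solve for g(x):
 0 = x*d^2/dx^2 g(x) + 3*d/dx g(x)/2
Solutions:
 g(x) = C1 + C2/sqrt(x)


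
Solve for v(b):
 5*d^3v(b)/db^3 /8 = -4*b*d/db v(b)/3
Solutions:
 v(b) = C1 + Integral(C2*airyai(-2*30^(2/3)*b/15) + C3*airybi(-2*30^(2/3)*b/15), b)


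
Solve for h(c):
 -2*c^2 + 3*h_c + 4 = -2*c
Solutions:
 h(c) = C1 + 2*c^3/9 - c^2/3 - 4*c/3


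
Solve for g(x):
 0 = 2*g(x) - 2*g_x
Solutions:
 g(x) = C1*exp(x)


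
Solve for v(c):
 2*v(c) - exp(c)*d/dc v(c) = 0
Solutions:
 v(c) = C1*exp(-2*exp(-c))


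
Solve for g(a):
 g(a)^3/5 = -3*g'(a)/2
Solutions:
 g(a) = -sqrt(30)*sqrt(-1/(C1 - 2*a))/2
 g(a) = sqrt(30)*sqrt(-1/(C1 - 2*a))/2


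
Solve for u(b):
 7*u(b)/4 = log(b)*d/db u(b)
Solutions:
 u(b) = C1*exp(7*li(b)/4)


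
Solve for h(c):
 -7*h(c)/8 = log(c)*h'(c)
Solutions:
 h(c) = C1*exp(-7*li(c)/8)


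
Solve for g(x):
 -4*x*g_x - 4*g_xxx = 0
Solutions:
 g(x) = C1 + Integral(C2*airyai(-x) + C3*airybi(-x), x)


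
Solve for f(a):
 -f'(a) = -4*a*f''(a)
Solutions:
 f(a) = C1 + C2*a^(5/4)


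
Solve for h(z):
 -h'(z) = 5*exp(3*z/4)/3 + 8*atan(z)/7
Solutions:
 h(z) = C1 - 8*z*atan(z)/7 - 20*exp(3*z/4)/9 + 4*log(z^2 + 1)/7


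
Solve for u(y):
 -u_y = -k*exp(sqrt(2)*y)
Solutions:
 u(y) = C1 + sqrt(2)*k*exp(sqrt(2)*y)/2


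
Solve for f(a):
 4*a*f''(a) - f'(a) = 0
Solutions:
 f(a) = C1 + C2*a^(5/4)


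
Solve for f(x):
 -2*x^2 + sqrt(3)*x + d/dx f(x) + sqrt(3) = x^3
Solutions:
 f(x) = C1 + x^4/4 + 2*x^3/3 - sqrt(3)*x^2/2 - sqrt(3)*x


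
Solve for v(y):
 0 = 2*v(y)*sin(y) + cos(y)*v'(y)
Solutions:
 v(y) = C1*cos(y)^2


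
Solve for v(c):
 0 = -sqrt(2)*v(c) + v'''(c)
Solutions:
 v(c) = C3*exp(2^(1/6)*c) + (C1*sin(2^(1/6)*sqrt(3)*c/2) + C2*cos(2^(1/6)*sqrt(3)*c/2))*exp(-2^(1/6)*c/2)


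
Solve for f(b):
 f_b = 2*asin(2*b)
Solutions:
 f(b) = C1 + 2*b*asin(2*b) + sqrt(1 - 4*b^2)


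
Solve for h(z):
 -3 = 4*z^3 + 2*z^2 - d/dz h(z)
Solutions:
 h(z) = C1 + z^4 + 2*z^3/3 + 3*z


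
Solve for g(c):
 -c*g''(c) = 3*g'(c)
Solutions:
 g(c) = C1 + C2/c^2


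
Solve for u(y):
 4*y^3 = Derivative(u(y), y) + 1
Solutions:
 u(y) = C1 + y^4 - y


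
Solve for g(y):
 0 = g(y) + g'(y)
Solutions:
 g(y) = C1*exp(-y)


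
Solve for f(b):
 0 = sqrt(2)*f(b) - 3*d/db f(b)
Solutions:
 f(b) = C1*exp(sqrt(2)*b/3)


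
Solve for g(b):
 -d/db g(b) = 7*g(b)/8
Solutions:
 g(b) = C1*exp(-7*b/8)


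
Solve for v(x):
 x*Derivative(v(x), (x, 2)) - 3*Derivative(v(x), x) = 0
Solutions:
 v(x) = C1 + C2*x^4


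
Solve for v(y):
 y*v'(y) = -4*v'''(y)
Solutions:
 v(y) = C1 + Integral(C2*airyai(-2^(1/3)*y/2) + C3*airybi(-2^(1/3)*y/2), y)


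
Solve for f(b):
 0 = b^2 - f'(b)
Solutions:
 f(b) = C1 + b^3/3


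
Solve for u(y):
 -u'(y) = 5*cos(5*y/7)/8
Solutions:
 u(y) = C1 - 7*sin(5*y/7)/8


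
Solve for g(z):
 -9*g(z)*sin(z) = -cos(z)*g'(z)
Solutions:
 g(z) = C1/cos(z)^9


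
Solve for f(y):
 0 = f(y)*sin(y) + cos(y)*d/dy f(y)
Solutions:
 f(y) = C1*cos(y)


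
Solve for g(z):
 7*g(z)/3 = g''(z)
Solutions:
 g(z) = C1*exp(-sqrt(21)*z/3) + C2*exp(sqrt(21)*z/3)


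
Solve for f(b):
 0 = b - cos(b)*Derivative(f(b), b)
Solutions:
 f(b) = C1 + Integral(b/cos(b), b)


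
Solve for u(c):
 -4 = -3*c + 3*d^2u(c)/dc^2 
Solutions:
 u(c) = C1 + C2*c + c^3/6 - 2*c^2/3


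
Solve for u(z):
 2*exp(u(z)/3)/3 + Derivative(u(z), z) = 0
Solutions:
 u(z) = 3*log(1/(C1 + 2*z)) + 6*log(3)


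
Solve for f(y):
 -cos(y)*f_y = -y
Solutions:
 f(y) = C1 + Integral(y/cos(y), y)


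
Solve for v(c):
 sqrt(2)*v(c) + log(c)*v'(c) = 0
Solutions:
 v(c) = C1*exp(-sqrt(2)*li(c))


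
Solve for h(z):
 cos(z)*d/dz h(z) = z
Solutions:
 h(z) = C1 + Integral(z/cos(z), z)


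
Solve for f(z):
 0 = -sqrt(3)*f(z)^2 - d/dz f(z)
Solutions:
 f(z) = 1/(C1 + sqrt(3)*z)


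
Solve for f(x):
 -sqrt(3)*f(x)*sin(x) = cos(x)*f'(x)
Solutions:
 f(x) = C1*cos(x)^(sqrt(3))


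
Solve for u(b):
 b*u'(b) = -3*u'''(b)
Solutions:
 u(b) = C1 + Integral(C2*airyai(-3^(2/3)*b/3) + C3*airybi(-3^(2/3)*b/3), b)


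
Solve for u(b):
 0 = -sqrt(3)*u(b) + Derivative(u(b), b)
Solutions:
 u(b) = C1*exp(sqrt(3)*b)


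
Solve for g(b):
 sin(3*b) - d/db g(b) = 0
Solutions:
 g(b) = C1 - cos(3*b)/3


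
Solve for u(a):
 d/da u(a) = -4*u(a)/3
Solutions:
 u(a) = C1*exp(-4*a/3)


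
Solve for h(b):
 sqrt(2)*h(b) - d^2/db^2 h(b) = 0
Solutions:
 h(b) = C1*exp(-2^(1/4)*b) + C2*exp(2^(1/4)*b)


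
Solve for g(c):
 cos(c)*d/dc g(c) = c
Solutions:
 g(c) = C1 + Integral(c/cos(c), c)


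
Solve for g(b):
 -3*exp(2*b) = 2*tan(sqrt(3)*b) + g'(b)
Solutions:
 g(b) = C1 - 3*exp(2*b)/2 + 2*sqrt(3)*log(cos(sqrt(3)*b))/3


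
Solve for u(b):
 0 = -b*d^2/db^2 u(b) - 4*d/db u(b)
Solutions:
 u(b) = C1 + C2/b^3


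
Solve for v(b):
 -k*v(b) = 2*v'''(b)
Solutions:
 v(b) = C1*exp(2^(2/3)*b*(-k)^(1/3)/2) + C2*exp(2^(2/3)*b*(-k)^(1/3)*(-1 + sqrt(3)*I)/4) + C3*exp(-2^(2/3)*b*(-k)^(1/3)*(1 + sqrt(3)*I)/4)


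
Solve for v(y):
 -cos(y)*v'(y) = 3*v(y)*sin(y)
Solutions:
 v(y) = C1*cos(y)^3


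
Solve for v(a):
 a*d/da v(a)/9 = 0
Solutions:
 v(a) = C1


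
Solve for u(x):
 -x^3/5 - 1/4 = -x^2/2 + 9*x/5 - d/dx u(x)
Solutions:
 u(x) = C1 + x^4/20 - x^3/6 + 9*x^2/10 + x/4


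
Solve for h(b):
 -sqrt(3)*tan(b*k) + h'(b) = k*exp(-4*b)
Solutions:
 h(b) = C1 - Piecewise((k*exp(-4*b)/4 - sqrt(3)*log(tan(b*k)^2 + 1)/(2*k), Ne(k, 0)), (0, True))


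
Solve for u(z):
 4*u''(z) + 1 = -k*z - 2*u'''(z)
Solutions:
 u(z) = C1 + C2*z + C3*exp(-2*z) - k*z^3/24 + z^2*(k - 2)/16


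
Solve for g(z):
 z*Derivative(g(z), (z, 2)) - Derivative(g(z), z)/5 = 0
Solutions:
 g(z) = C1 + C2*z^(6/5)


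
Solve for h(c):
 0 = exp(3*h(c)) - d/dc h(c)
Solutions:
 h(c) = log(-1/(C1 + 3*c))/3
 h(c) = log((-1/(C1 + c))^(1/3)*(-3^(2/3) - 3*3^(1/6)*I)/6)
 h(c) = log((-1/(C1 + c))^(1/3)*(-3^(2/3) + 3*3^(1/6)*I)/6)


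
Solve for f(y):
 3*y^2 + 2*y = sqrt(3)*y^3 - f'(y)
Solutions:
 f(y) = C1 + sqrt(3)*y^4/4 - y^3 - y^2


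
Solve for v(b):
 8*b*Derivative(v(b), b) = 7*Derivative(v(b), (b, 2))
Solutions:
 v(b) = C1 + C2*erfi(2*sqrt(7)*b/7)


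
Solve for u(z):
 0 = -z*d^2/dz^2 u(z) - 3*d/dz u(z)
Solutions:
 u(z) = C1 + C2/z^2


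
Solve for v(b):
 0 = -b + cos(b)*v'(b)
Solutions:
 v(b) = C1 + Integral(b/cos(b), b)


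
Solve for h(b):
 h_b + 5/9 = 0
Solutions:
 h(b) = C1 - 5*b/9


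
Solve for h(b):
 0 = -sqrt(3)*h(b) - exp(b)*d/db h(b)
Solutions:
 h(b) = C1*exp(sqrt(3)*exp(-b))


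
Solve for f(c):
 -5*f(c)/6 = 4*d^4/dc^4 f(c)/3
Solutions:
 f(c) = (C1*sin(2^(3/4)*5^(1/4)*c/4) + C2*cos(2^(3/4)*5^(1/4)*c/4))*exp(-2^(3/4)*5^(1/4)*c/4) + (C3*sin(2^(3/4)*5^(1/4)*c/4) + C4*cos(2^(3/4)*5^(1/4)*c/4))*exp(2^(3/4)*5^(1/4)*c/4)


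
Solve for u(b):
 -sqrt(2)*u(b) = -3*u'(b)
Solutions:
 u(b) = C1*exp(sqrt(2)*b/3)


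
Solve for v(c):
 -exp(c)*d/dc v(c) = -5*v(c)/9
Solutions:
 v(c) = C1*exp(-5*exp(-c)/9)


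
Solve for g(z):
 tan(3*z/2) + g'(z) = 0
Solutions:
 g(z) = C1 + 2*log(cos(3*z/2))/3


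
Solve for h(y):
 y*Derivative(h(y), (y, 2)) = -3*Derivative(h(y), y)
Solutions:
 h(y) = C1 + C2/y^2


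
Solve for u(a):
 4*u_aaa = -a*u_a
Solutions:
 u(a) = C1 + Integral(C2*airyai(-2^(1/3)*a/2) + C3*airybi(-2^(1/3)*a/2), a)


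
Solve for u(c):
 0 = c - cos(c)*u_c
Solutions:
 u(c) = C1 + Integral(c/cos(c), c)


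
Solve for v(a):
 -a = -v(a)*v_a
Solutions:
 v(a) = -sqrt(C1 + a^2)
 v(a) = sqrt(C1 + a^2)


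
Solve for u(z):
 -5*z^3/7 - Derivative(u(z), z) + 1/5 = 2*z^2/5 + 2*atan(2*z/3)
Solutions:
 u(z) = C1 - 5*z^4/28 - 2*z^3/15 - 2*z*atan(2*z/3) + z/5 + 3*log(4*z^2 + 9)/2


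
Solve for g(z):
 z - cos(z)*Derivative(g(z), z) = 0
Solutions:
 g(z) = C1 + Integral(z/cos(z), z)


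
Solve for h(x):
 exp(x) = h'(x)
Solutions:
 h(x) = C1 + exp(x)


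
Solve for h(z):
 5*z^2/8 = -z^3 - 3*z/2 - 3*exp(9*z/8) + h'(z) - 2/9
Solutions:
 h(z) = C1 + z^4/4 + 5*z^3/24 + 3*z^2/4 + 2*z/9 + 8*exp(9*z/8)/3


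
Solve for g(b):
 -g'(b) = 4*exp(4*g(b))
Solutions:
 g(b) = log(-I*(1/(C1 + 16*b))^(1/4))
 g(b) = log(I*(1/(C1 + 16*b))^(1/4))
 g(b) = log(-(1/(C1 + 16*b))^(1/4))
 g(b) = log(1/(C1 + 16*b))/4


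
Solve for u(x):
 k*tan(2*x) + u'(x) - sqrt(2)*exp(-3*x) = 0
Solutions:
 u(x) = C1 - k*log(tan(2*x)^2 + 1)/4 - sqrt(2)*exp(-3*x)/3


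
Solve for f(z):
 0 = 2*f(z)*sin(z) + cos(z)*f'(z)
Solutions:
 f(z) = C1*cos(z)^2


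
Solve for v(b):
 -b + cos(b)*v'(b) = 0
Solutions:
 v(b) = C1 + Integral(b/cos(b), b)


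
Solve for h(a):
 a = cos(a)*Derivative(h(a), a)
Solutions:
 h(a) = C1 + Integral(a/cos(a), a)


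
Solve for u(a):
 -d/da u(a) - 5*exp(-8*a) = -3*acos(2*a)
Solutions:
 u(a) = C1 + 3*a*acos(2*a) - 3*sqrt(1 - 4*a^2)/2 + 5*exp(-8*a)/8


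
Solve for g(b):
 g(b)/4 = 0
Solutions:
 g(b) = 0


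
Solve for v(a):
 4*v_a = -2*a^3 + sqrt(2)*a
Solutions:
 v(a) = C1 - a^4/8 + sqrt(2)*a^2/8


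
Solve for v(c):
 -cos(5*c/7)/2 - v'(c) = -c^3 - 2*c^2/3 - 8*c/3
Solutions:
 v(c) = C1 + c^4/4 + 2*c^3/9 + 4*c^2/3 - 7*sin(5*c/7)/10


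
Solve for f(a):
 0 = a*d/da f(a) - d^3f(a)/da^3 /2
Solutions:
 f(a) = C1 + Integral(C2*airyai(2^(1/3)*a) + C3*airybi(2^(1/3)*a), a)


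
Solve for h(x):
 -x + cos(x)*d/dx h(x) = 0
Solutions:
 h(x) = C1 + Integral(x/cos(x), x)


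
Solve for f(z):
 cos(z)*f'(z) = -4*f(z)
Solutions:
 f(z) = C1*(sin(z)^2 - 2*sin(z) + 1)/(sin(z)^2 + 2*sin(z) + 1)


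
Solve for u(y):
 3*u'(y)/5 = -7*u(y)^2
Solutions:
 u(y) = 3/(C1 + 35*y)


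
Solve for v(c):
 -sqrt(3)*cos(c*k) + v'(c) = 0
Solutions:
 v(c) = C1 + sqrt(3)*sin(c*k)/k


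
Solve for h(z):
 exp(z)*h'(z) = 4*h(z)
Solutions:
 h(z) = C1*exp(-4*exp(-z))


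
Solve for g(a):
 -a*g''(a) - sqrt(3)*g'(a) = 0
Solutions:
 g(a) = C1 + C2*a^(1 - sqrt(3))


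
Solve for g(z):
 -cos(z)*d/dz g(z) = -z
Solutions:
 g(z) = C1 + Integral(z/cos(z), z)


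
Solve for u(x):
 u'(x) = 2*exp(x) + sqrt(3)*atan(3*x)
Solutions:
 u(x) = C1 + sqrt(3)*(x*atan(3*x) - log(9*x^2 + 1)/6) + 2*exp(x)


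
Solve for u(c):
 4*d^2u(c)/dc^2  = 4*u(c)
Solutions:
 u(c) = C1*exp(-c) + C2*exp(c)


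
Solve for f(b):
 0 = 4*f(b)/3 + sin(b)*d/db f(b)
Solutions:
 f(b) = C1*(cos(b) + 1)^(2/3)/(cos(b) - 1)^(2/3)


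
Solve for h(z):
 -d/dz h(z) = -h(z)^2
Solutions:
 h(z) = -1/(C1 + z)


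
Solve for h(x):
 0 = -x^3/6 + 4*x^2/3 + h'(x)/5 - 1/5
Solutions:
 h(x) = C1 + 5*x^4/24 - 20*x^3/9 + x


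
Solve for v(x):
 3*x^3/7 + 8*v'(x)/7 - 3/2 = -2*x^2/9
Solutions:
 v(x) = C1 - 3*x^4/32 - 7*x^3/108 + 21*x/16


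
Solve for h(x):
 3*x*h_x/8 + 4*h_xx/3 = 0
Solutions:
 h(x) = C1 + C2*erf(3*x/8)


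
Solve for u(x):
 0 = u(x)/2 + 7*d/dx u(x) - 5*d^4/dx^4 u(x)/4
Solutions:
 u(x) = (C1/sqrt(exp(15^(2/3)*sqrt(2)*x*sqrt(-(441 + sqrt(194601))^(1/3) + 2*15^(1/3)/(441 + sqrt(194601))^(1/3) + 42*sqrt(2)/sqrt(-2*15^(1/3)/(441 + sqrt(194601))^(1/3) + (441 + sqrt(194601))^(1/3)))/15)) + C2*sqrt(exp(15^(2/3)*sqrt(2)*x*sqrt(-(441 + sqrt(194601))^(1/3) + 2*15^(1/3)/(441 + sqrt(194601))^(1/3) + 42*sqrt(2)/sqrt(-2*15^(1/3)/(441 + sqrt(194601))^(1/3) + (441 + sqrt(194601))^(1/3)))/15)))*exp(15^(2/3)*sqrt(2)*x*sqrt(-2*15^(1/3)/(441 + sqrt(194601))^(1/3) + (441 + sqrt(194601))^(1/3))/30) + (C3*sin(15^(2/3)*sqrt(2)*x*sqrt(-2*15^(1/3)/(441 + sqrt(194601))^(1/3) + (441 + sqrt(194601))^(1/3) + 42*sqrt(2)/sqrt(-2*15^(1/3)/(441 + sqrt(194601))^(1/3) + (441 + sqrt(194601))^(1/3)))/30) + C4*cos(15^(2/3)*sqrt(2)*x*sqrt(-2*15^(1/3)/(441 + sqrt(194601))^(1/3) + (441 + sqrt(194601))^(1/3) + 42*sqrt(2)/sqrt(-2*15^(1/3)/(441 + sqrt(194601))^(1/3) + (441 + sqrt(194601))^(1/3)))/30))*exp(-15^(2/3)*sqrt(2)*x*sqrt(-2*15^(1/3)/(441 + sqrt(194601))^(1/3) + (441 + sqrt(194601))^(1/3))/30)


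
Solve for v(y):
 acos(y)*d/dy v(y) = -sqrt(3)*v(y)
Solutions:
 v(y) = C1*exp(-sqrt(3)*Integral(1/acos(y), y))


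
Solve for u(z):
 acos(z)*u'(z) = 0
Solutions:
 u(z) = C1


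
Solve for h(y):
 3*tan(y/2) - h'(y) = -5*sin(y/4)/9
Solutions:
 h(y) = C1 - 6*log(cos(y/2)) - 20*cos(y/4)/9


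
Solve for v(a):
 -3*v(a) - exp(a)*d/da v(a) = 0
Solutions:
 v(a) = C1*exp(3*exp(-a))


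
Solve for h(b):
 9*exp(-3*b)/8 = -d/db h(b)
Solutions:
 h(b) = C1 + 3*exp(-3*b)/8


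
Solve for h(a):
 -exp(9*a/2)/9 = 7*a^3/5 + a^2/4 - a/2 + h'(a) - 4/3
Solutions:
 h(a) = C1 - 7*a^4/20 - a^3/12 + a^2/4 + 4*a/3 - 2*exp(9*a/2)/81


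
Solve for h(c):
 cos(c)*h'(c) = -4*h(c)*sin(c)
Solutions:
 h(c) = C1*cos(c)^4


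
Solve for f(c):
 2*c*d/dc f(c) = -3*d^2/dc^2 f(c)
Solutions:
 f(c) = C1 + C2*erf(sqrt(3)*c/3)


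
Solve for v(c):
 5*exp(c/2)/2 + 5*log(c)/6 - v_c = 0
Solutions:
 v(c) = C1 + 5*c*log(c)/6 - 5*c/6 + 5*exp(c/2)


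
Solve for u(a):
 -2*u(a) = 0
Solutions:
 u(a) = 0


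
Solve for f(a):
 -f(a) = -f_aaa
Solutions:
 f(a) = C3*exp(a) + (C1*sin(sqrt(3)*a/2) + C2*cos(sqrt(3)*a/2))*exp(-a/2)


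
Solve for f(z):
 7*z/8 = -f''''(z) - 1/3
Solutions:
 f(z) = C1 + C2*z + C3*z^2 + C4*z^3 - 7*z^5/960 - z^4/72


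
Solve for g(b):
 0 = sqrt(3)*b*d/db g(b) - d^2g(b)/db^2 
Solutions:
 g(b) = C1 + C2*erfi(sqrt(2)*3^(1/4)*b/2)


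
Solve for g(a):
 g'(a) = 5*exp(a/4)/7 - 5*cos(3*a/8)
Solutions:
 g(a) = C1 + 20*exp(a/4)/7 - 40*sin(3*a/8)/3


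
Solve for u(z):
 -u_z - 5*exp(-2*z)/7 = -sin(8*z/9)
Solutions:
 u(z) = C1 - 9*cos(8*z/9)/8 + 5*exp(-2*z)/14


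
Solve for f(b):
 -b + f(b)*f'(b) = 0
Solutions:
 f(b) = -sqrt(C1 + b^2)
 f(b) = sqrt(C1 + b^2)


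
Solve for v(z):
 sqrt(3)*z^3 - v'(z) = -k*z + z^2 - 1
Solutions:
 v(z) = C1 + k*z^2/2 + sqrt(3)*z^4/4 - z^3/3 + z


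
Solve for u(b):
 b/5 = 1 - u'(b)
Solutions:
 u(b) = C1 - b^2/10 + b


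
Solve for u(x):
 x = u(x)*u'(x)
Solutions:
 u(x) = -sqrt(C1 + x^2)
 u(x) = sqrt(C1 + x^2)


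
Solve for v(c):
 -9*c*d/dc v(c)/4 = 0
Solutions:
 v(c) = C1


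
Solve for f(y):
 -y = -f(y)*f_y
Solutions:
 f(y) = -sqrt(C1 + y^2)
 f(y) = sqrt(C1 + y^2)


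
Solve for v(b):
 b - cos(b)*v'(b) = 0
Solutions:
 v(b) = C1 + Integral(b/cos(b), b)


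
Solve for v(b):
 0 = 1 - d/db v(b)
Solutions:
 v(b) = C1 + b


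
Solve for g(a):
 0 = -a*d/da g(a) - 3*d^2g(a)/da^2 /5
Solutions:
 g(a) = C1 + C2*erf(sqrt(30)*a/6)


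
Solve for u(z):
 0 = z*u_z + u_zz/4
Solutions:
 u(z) = C1 + C2*erf(sqrt(2)*z)


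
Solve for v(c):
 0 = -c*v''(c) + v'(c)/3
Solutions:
 v(c) = C1 + C2*c^(4/3)


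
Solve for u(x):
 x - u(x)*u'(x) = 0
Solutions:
 u(x) = -sqrt(C1 + x^2)
 u(x) = sqrt(C1 + x^2)


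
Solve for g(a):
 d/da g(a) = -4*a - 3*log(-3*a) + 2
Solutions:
 g(a) = C1 - 2*a^2 - 3*a*log(-a) + a*(5 - 3*log(3))


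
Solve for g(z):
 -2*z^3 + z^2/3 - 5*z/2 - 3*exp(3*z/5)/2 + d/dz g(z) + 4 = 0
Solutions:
 g(z) = C1 + z^4/2 - z^3/9 + 5*z^2/4 - 4*z + 5*exp(3*z/5)/2


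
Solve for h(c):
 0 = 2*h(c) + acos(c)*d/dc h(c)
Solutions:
 h(c) = C1*exp(-2*Integral(1/acos(c), c))


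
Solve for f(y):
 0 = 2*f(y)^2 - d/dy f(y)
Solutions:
 f(y) = -1/(C1 + 2*y)


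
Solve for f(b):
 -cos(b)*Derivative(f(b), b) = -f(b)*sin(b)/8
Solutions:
 f(b) = C1/cos(b)^(1/8)


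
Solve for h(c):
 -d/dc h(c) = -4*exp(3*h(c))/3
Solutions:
 h(c) = log(-1/(C1 + 4*c))/3
 h(c) = log((-1/(C1 + 4*c))^(1/3)*(-1 - sqrt(3)*I)/2)
 h(c) = log((-1/(C1 + 4*c))^(1/3)*(-1 + sqrt(3)*I)/2)


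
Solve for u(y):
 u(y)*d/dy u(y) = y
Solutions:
 u(y) = -sqrt(C1 + y^2)
 u(y) = sqrt(C1 + y^2)


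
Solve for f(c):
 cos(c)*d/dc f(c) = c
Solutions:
 f(c) = C1 + Integral(c/cos(c), c)


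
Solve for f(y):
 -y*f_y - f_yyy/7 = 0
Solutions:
 f(y) = C1 + Integral(C2*airyai(-7^(1/3)*y) + C3*airybi(-7^(1/3)*y), y)


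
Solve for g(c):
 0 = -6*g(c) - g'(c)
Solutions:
 g(c) = C1*exp(-6*c)


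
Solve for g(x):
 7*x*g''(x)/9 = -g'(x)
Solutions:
 g(x) = C1 + C2/x^(2/7)


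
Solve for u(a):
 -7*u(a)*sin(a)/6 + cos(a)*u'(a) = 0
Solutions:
 u(a) = C1/cos(a)^(7/6)


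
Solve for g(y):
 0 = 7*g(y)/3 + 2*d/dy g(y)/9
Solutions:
 g(y) = C1*exp(-21*y/2)


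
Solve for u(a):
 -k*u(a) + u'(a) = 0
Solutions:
 u(a) = C1*exp(a*k)


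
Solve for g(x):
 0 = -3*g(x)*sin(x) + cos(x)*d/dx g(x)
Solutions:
 g(x) = C1/cos(x)^3


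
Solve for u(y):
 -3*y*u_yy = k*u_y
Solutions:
 u(y) = C1 + y^(1 - re(k)/3)*(C2*sin(log(y)*Abs(im(k))/3) + C3*cos(log(y)*im(k)/3))


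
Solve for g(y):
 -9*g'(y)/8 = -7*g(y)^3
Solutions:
 g(y) = -3*sqrt(2)*sqrt(-1/(C1 + 56*y))/2
 g(y) = 3*sqrt(2)*sqrt(-1/(C1 + 56*y))/2


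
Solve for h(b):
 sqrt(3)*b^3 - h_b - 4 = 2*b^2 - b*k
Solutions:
 h(b) = C1 + sqrt(3)*b^4/4 - 2*b^3/3 + b^2*k/2 - 4*b


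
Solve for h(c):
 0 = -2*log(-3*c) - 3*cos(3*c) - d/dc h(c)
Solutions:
 h(c) = C1 - 2*c*log(-c) - 2*c*log(3) + 2*c - sin(3*c)


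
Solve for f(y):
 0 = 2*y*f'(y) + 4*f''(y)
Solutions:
 f(y) = C1 + C2*erf(y/2)


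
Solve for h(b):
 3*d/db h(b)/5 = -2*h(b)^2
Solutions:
 h(b) = 3/(C1 + 10*b)


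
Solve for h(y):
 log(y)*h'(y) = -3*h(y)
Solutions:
 h(y) = C1*exp(-3*li(y))


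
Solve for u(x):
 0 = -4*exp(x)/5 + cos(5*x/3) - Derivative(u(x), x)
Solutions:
 u(x) = C1 - 4*exp(x)/5 + 3*sin(5*x/3)/5


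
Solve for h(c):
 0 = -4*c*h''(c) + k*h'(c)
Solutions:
 h(c) = C1 + c^(re(k)/4 + 1)*(C2*sin(log(c)*Abs(im(k))/4) + C3*cos(log(c)*im(k)/4))


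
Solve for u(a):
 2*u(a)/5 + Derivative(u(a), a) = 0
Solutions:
 u(a) = C1*exp(-2*a/5)


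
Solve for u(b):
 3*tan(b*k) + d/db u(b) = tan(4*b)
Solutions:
 u(b) = C1 - 3*Piecewise((-log(cos(b*k))/k, Ne(k, 0)), (0, True)) - log(cos(4*b))/4


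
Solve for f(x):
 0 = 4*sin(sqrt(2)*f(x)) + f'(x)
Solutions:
 f(x) = sqrt(2)*(pi - acos((-exp(2*sqrt(2)*C1) - exp(8*sqrt(2)*x))/(exp(2*sqrt(2)*C1) - exp(8*sqrt(2)*x)))/2)
 f(x) = sqrt(2)*acos((-exp(2*sqrt(2)*C1) - exp(8*sqrt(2)*x))/(exp(2*sqrt(2)*C1) - exp(8*sqrt(2)*x)))/2


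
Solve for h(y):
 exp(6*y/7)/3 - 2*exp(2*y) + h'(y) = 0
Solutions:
 h(y) = C1 - 7*exp(6*y/7)/18 + exp(2*y)


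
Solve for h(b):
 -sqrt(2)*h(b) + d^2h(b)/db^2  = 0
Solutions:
 h(b) = C1*exp(-2^(1/4)*b) + C2*exp(2^(1/4)*b)


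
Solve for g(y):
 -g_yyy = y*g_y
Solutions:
 g(y) = C1 + Integral(C2*airyai(-y) + C3*airybi(-y), y)


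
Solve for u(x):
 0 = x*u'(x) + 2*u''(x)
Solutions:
 u(x) = C1 + C2*erf(x/2)


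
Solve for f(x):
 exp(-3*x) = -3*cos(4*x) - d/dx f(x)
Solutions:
 f(x) = C1 - 3*sin(4*x)/4 + exp(-3*x)/3


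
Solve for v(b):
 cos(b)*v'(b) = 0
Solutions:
 v(b) = C1


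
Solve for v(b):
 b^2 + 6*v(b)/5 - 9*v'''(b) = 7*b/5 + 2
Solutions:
 v(b) = C3*exp(15^(2/3)*2^(1/3)*b/15) - 5*b^2/6 + 7*b/6 + (C1*sin(2^(1/3)*3^(1/6)*5^(2/3)*b/10) + C2*cos(2^(1/3)*3^(1/6)*5^(2/3)*b/10))*exp(-15^(2/3)*2^(1/3)*b/30) + 5/3


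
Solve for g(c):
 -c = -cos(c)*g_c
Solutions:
 g(c) = C1 + Integral(c/cos(c), c)


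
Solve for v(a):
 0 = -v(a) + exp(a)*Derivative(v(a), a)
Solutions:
 v(a) = C1*exp(-exp(-a))


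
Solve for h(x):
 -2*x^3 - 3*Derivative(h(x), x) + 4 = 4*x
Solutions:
 h(x) = C1 - x^4/6 - 2*x^2/3 + 4*x/3


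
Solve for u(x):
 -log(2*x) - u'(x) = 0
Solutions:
 u(x) = C1 - x*log(x) - x*log(2) + x


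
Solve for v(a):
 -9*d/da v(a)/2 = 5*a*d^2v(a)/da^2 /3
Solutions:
 v(a) = C1 + C2/a^(17/10)


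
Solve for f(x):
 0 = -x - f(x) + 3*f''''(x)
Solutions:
 f(x) = C1*exp(-3^(3/4)*x/3) + C2*exp(3^(3/4)*x/3) + C3*sin(3^(3/4)*x/3) + C4*cos(3^(3/4)*x/3) - x


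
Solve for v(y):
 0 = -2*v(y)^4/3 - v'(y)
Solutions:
 v(y) = (-1 - sqrt(3)*I)*(1/(C1 + 2*y))^(1/3)/2
 v(y) = (-1 + sqrt(3)*I)*(1/(C1 + 2*y))^(1/3)/2
 v(y) = (1/(C1 + 2*y))^(1/3)


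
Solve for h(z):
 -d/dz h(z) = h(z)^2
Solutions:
 h(z) = 1/(C1 + z)


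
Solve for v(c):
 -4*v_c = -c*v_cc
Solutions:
 v(c) = C1 + C2*c^5


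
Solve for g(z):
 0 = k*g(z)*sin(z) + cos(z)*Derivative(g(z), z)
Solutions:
 g(z) = C1*exp(k*log(cos(z)))


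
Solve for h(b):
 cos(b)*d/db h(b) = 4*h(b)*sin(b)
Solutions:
 h(b) = C1/cos(b)^4


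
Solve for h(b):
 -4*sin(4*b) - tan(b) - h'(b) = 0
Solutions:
 h(b) = C1 + log(cos(b)) + cos(4*b)


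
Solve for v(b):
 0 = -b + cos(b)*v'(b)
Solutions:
 v(b) = C1 + Integral(b/cos(b), b)


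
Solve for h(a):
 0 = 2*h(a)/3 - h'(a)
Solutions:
 h(a) = C1*exp(2*a/3)


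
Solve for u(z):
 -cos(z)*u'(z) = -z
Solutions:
 u(z) = C1 + Integral(z/cos(z), z)


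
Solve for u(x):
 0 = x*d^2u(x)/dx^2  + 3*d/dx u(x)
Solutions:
 u(x) = C1 + C2/x^2


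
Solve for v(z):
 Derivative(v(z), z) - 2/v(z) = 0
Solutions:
 v(z) = -sqrt(C1 + 4*z)
 v(z) = sqrt(C1 + 4*z)


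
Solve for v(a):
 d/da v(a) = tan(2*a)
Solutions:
 v(a) = C1 - log(cos(2*a))/2


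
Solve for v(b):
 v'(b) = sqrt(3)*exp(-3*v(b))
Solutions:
 v(b) = log(C1 + 3*sqrt(3)*b)/3
 v(b) = log((-3^(1/3) - 3^(5/6)*I)*(C1 + sqrt(3)*b)^(1/3)/2)
 v(b) = log((-3^(1/3) + 3^(5/6)*I)*(C1 + sqrt(3)*b)^(1/3)/2)


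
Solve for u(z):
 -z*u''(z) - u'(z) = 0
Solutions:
 u(z) = C1 + C2*log(z)


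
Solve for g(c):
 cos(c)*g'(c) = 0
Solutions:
 g(c) = C1


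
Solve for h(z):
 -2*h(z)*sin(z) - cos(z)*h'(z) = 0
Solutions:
 h(z) = C1*cos(z)^2


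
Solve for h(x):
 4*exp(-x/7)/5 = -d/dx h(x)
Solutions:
 h(x) = C1 + 28*exp(-x/7)/5


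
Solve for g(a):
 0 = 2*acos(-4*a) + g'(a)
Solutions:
 g(a) = C1 - 2*a*acos(-4*a) - sqrt(1 - 16*a^2)/2


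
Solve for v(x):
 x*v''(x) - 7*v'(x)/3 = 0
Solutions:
 v(x) = C1 + C2*x^(10/3)


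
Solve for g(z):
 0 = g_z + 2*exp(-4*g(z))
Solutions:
 g(z) = log(-I*(C1 - 8*z)^(1/4))
 g(z) = log(I*(C1 - 8*z)^(1/4))
 g(z) = log(-(C1 - 8*z)^(1/4))
 g(z) = log(C1 - 8*z)/4


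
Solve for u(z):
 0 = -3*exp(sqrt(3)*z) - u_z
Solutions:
 u(z) = C1 - sqrt(3)*exp(sqrt(3)*z)


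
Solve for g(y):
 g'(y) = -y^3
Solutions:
 g(y) = C1 - y^4/4


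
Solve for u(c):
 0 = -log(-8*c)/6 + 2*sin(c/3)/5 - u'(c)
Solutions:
 u(c) = C1 - c*log(-c)/6 - c*log(2)/2 + c/6 - 6*cos(c/3)/5


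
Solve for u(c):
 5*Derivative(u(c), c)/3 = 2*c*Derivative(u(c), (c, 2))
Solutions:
 u(c) = C1 + C2*c^(11/6)


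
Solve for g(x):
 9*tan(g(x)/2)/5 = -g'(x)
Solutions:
 g(x) = -2*asin(C1*exp(-9*x/10)) + 2*pi
 g(x) = 2*asin(C1*exp(-9*x/10))


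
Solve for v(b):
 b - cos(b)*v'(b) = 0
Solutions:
 v(b) = C1 + Integral(b/cos(b), b)


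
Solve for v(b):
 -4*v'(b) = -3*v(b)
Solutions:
 v(b) = C1*exp(3*b/4)


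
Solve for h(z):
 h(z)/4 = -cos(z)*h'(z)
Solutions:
 h(z) = C1*(sin(z) - 1)^(1/8)/(sin(z) + 1)^(1/8)


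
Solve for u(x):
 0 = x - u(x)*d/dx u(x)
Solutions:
 u(x) = -sqrt(C1 + x^2)
 u(x) = sqrt(C1 + x^2)


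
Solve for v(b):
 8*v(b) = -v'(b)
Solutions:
 v(b) = C1*exp(-8*b)


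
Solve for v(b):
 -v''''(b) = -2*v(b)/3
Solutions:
 v(b) = C1*exp(-2^(1/4)*3^(3/4)*b/3) + C2*exp(2^(1/4)*3^(3/4)*b/3) + C3*sin(2^(1/4)*3^(3/4)*b/3) + C4*cos(2^(1/4)*3^(3/4)*b/3)


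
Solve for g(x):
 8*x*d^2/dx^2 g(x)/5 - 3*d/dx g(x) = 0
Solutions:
 g(x) = C1 + C2*x^(23/8)


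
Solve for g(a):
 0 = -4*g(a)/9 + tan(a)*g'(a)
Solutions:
 g(a) = C1*sin(a)^(4/9)


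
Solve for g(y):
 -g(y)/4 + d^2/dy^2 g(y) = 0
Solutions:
 g(y) = C1*exp(-y/2) + C2*exp(y/2)


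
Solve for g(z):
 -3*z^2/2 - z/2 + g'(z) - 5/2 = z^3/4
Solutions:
 g(z) = C1 + z^4/16 + z^3/2 + z^2/4 + 5*z/2


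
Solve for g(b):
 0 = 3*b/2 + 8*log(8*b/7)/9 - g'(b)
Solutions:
 g(b) = C1 + 3*b^2/4 + 8*b*log(b)/9 - 8*b*log(7)/9 - 8*b/9 + 8*b*log(2)/3


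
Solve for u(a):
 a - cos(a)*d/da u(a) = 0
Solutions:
 u(a) = C1 + Integral(a/cos(a), a)


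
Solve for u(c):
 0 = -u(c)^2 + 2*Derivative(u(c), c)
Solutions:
 u(c) = -2/(C1 + c)


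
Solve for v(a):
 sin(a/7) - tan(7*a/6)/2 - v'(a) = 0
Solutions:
 v(a) = C1 + 3*log(cos(7*a/6))/7 - 7*cos(a/7)


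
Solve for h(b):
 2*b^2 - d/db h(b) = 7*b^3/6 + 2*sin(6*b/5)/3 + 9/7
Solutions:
 h(b) = C1 - 7*b^4/24 + 2*b^3/3 - 9*b/7 + 5*cos(6*b/5)/9


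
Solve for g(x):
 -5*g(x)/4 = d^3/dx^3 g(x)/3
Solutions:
 g(x) = C3*exp(-30^(1/3)*x/2) + (C1*sin(10^(1/3)*3^(5/6)*x/4) + C2*cos(10^(1/3)*3^(5/6)*x/4))*exp(30^(1/3)*x/4)


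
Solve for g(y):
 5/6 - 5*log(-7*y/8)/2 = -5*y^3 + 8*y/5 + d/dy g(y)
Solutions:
 g(y) = C1 + 5*y^4/4 - 4*y^2/5 - 5*y*log(-y)/2 + y*(-3*log(7) + log(14)/2 + 10/3 + 7*log(2))


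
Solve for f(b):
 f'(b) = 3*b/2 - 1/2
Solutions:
 f(b) = C1 + 3*b^2/4 - b/2


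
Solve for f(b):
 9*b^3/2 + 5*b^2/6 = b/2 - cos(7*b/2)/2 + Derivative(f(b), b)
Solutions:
 f(b) = C1 + 9*b^4/8 + 5*b^3/18 - b^2/4 + sin(7*b/2)/7


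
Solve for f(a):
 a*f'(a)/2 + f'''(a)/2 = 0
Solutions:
 f(a) = C1 + Integral(C2*airyai(-a) + C3*airybi(-a), a)


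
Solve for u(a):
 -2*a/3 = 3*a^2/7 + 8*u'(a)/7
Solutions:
 u(a) = C1 - a^3/8 - 7*a^2/24


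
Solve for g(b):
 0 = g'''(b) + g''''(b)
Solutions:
 g(b) = C1 + C2*b + C3*b^2 + C4*exp(-b)


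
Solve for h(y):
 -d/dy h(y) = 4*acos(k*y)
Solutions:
 h(y) = C1 - 4*Piecewise((y*acos(k*y) - sqrt(-k^2*y^2 + 1)/k, Ne(k, 0)), (pi*y/2, True))


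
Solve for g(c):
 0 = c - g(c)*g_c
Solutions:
 g(c) = -sqrt(C1 + c^2)
 g(c) = sqrt(C1 + c^2)


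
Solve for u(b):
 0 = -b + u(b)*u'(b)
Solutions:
 u(b) = -sqrt(C1 + b^2)
 u(b) = sqrt(C1 + b^2)


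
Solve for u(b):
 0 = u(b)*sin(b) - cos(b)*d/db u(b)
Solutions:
 u(b) = C1/cos(b)


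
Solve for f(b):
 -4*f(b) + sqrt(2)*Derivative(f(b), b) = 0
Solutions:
 f(b) = C1*exp(2*sqrt(2)*b)


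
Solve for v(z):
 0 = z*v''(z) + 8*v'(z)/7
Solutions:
 v(z) = C1 + C2/z^(1/7)


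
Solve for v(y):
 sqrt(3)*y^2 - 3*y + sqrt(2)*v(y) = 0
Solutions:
 v(y) = y*(-sqrt(6)*y + 3*sqrt(2))/2


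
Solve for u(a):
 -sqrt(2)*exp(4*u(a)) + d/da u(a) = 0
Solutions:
 u(a) = log(-(-1/(C1 + 4*sqrt(2)*a))^(1/4))
 u(a) = log(-1/(C1 + 4*sqrt(2)*a))/4
 u(a) = log(-I*(-1/(C1 + 4*sqrt(2)*a))^(1/4))
 u(a) = log(I*(-1/(C1 + 4*sqrt(2)*a))^(1/4))


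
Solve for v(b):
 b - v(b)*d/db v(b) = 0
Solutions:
 v(b) = -sqrt(C1 + b^2)
 v(b) = sqrt(C1 + b^2)


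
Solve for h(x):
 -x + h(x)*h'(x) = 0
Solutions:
 h(x) = -sqrt(C1 + x^2)
 h(x) = sqrt(C1 + x^2)


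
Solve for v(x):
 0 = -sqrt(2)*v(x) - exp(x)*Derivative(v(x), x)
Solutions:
 v(x) = C1*exp(sqrt(2)*exp(-x))


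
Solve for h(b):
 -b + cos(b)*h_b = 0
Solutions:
 h(b) = C1 + Integral(b/cos(b), b)


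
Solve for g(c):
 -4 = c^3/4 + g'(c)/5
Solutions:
 g(c) = C1 - 5*c^4/16 - 20*c


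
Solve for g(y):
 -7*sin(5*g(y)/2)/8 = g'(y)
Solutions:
 7*y/8 + log(cos(5*g(y)/2) - 1)/5 - log(cos(5*g(y)/2) + 1)/5 = C1


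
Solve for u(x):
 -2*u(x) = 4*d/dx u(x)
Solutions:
 u(x) = C1*exp(-x/2)


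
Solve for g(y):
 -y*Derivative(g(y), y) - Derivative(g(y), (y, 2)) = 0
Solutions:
 g(y) = C1 + C2*erf(sqrt(2)*y/2)


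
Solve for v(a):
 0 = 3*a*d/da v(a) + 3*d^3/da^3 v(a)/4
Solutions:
 v(a) = C1 + Integral(C2*airyai(-2^(2/3)*a) + C3*airybi(-2^(2/3)*a), a)


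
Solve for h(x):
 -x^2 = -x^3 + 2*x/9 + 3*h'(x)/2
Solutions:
 h(x) = C1 + x^4/6 - 2*x^3/9 - 2*x^2/27


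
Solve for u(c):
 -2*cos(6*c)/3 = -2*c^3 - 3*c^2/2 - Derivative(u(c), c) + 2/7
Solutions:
 u(c) = C1 - c^4/2 - c^3/2 + 2*c/7 + sin(6*c)/9
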